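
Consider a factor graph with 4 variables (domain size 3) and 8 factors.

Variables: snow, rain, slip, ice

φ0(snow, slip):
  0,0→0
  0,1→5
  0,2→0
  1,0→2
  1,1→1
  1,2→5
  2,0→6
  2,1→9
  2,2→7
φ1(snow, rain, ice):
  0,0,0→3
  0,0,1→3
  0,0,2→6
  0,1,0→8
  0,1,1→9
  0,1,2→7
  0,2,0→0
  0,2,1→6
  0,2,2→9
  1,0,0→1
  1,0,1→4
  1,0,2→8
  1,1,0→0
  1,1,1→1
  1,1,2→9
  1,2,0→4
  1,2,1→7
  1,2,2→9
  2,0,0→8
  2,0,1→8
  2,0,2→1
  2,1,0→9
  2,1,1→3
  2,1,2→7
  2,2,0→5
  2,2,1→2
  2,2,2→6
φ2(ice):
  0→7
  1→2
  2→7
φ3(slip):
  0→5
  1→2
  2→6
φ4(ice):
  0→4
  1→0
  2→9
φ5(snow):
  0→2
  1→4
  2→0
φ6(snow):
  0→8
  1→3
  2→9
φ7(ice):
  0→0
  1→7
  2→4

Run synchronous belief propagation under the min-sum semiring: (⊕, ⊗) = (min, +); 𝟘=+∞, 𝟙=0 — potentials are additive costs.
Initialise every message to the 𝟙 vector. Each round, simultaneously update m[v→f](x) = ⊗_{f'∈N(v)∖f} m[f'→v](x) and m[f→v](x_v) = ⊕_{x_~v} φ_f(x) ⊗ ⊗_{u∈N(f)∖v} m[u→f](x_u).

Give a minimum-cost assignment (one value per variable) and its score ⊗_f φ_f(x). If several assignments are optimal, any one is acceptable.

assignment: (snow=1, rain=1, slip=1, ice=1); score = 20

init: all messages = 𝟙 over 3 values
r1 m[φ0→snow] = [0, 1, 6]
r1 m[φ0→slip] = [0, 1, 0]
r1 m[φ1→snow] = [0, 0, 1]
r1 m[φ1→rain] = [1, 0, 0]
r1 m[φ1→ice] = [0, 1, 1]
r1 m[φ2→ice] = [7, 2, 7]
r1 m[φ3→slip] = [5, 2, 6]
r1 m[φ4→ice] = [4, 0, 9]
r1 m[φ5→snow] = [2, 4, 0]
r1 m[φ6→snow] = [8, 3, 9]
r1 m[φ7→ice] = [0, 7, 4]
r1 m[snow→φ0] = [0, 0, 0]
r1 m[snow→φ1] = [0, 0, 0]
r1 m[snow→φ5] = [0, 0, 0]
r1 m[snow→φ6] = [0, 0, 0]
r1 m[rain→φ1] = [0, 0, 0]
r1 m[slip→φ0] = [0, 0, 0]
r1 m[slip→φ3] = [0, 0, 0]
r1 m[ice→φ1] = [0, 0, 0]
r1 m[ice→φ2] = [0, 0, 0]
r1 m[ice→φ4] = [0, 0, 0]
r1 m[ice→φ7] = [0, 0, 0]
r2 m[φ0→snow] = [0, 1, 6]
r2 m[φ0→slip] = [0, 1, 0]
r2 m[φ1→snow] = [0, 0, 1]
r2 m[φ1→rain] = [1, 0, 0]
r2 m[φ1→ice] = [0, 1, 1]
r2 m[φ2→ice] = [7, 2, 7]
r2 m[φ3→slip] = [5, 2, 6]
r2 m[φ4→ice] = [4, 0, 9]
r2 m[φ5→snow] = [2, 4, 0]
r2 m[φ6→snow] = [8, 3, 9]
r2 m[φ7→ice] = [0, 7, 4]
r2 m[snow→φ0] = [10, 7, 10]
r2 m[snow→φ1] = [10, 8, 15]
r2 m[snow→φ5] = [8, 4, 16]
r2 m[snow→φ6] = [2, 5, 7]
r2 m[rain→φ1] = [0, 0, 0]
r2 m[slip→φ0] = [5, 2, 6]
r2 m[slip→φ3] = [0, 1, 0]
r2 m[ice→φ1] = [11, 9, 20]
r2 m[ice→φ2] = [4, 8, 14]
r2 m[ice→φ4] = [7, 10, 12]
r2 m[ice→φ7] = [11, 3, 17]
r3 m[φ0→snow] = [5, 3, 11]
r3 m[φ0→slip] = [9, 8, 10]
r3 m[φ1→snow] = [11, 10, 11]
r3 m[φ1→rain] = [20, 18, 21]
r3 m[φ1→ice] = [8, 9, 16]
r3 m[φ2→ice] = [7, 2, 7]
r3 m[φ3→slip] = [5, 2, 6]
r3 m[φ4→ice] = [4, 0, 9]
r3 m[φ5→snow] = [2, 4, 0]
r3 m[φ6→snow] = [8, 3, 9]
r3 m[φ7→ice] = [0, 7, 4]
r3 m[snow→φ0] = [10, 7, 10]
r3 m[snow→φ1] = [10, 8, 15]
r3 m[snow→φ5] = [8, 4, 16]
r3 m[snow→φ6] = [2, 5, 7]
r3 m[rain→φ1] = [0, 0, 0]
r3 m[slip→φ0] = [5, 2, 6]
r3 m[slip→φ3] = [0, 1, 0]
r3 m[ice→φ1] = [11, 9, 20]
r3 m[ice→φ2] = [4, 8, 14]
r3 m[ice→φ4] = [7, 10, 12]
r3 m[ice→φ7] = [11, 3, 17]
r4 m[φ0→snow] = [5, 3, 11]
r4 m[φ0→slip] = [9, 8, 10]
r4 m[φ1→snow] = [11, 10, 11]
r4 m[φ1→rain] = [20, 18, 21]
r4 m[φ1→ice] = [8, 9, 16]
r4 m[φ2→ice] = [7, 2, 7]
r4 m[φ3→slip] = [5, 2, 6]
r4 m[φ4→ice] = [4, 0, 9]
r4 m[φ5→snow] = [2, 4, 0]
r4 m[φ6→snow] = [8, 3, 9]
r4 m[φ7→ice] = [0, 7, 4]
r4 m[snow→φ0] = [21, 17, 20]
r4 m[snow→φ1] = [15, 10, 20]
r4 m[snow→φ5] = [24, 16, 31]
r4 m[snow→φ6] = [18, 17, 22]
r4 m[rain→φ1] = [0, 0, 0]
r4 m[slip→φ0] = [5, 2, 6]
r4 m[slip→φ3] = [9, 8, 10]
r4 m[ice→φ1] = [11, 9, 20]
r4 m[ice→φ2] = [12, 16, 29]
r4 m[ice→φ4] = [15, 18, 27]
r4 m[ice→φ7] = [19, 11, 32]
r5 m[φ0→snow] = [5, 3, 11]
r5 m[φ0→slip] = [19, 18, 21]
r5 m[φ1→snow] = [11, 10, 11]
r5 m[φ1→rain] = [22, 20, 25]
r5 m[φ1→ice] = [10, 11, 18]
r5 m[φ2→ice] = [7, 2, 7]
r5 m[φ3→slip] = [5, 2, 6]
r5 m[φ4→ice] = [4, 0, 9]
r5 m[φ5→snow] = [2, 4, 0]
r5 m[φ6→snow] = [8, 3, 9]
r5 m[φ7→ice] = [0, 7, 4]
r5 m[snow→φ0] = [21, 17, 20]
r5 m[snow→φ1] = [15, 10, 20]
r5 m[snow→φ5] = [24, 16, 31]
r5 m[snow→φ6] = [18, 17, 22]
r5 m[rain→φ1] = [0, 0, 0]
r5 m[slip→φ0] = [5, 2, 6]
r5 m[slip→φ3] = [9, 8, 10]
r5 m[ice→φ1] = [11, 9, 20]
r5 m[ice→φ2] = [12, 16, 29]
r5 m[ice→φ4] = [15, 18, 27]
r5 m[ice→φ7] = [19, 11, 32]
r6 m[φ0→snow] = [5, 3, 11]
r6 m[φ0→slip] = [19, 18, 21]
r6 m[φ1→snow] = [11, 10, 11]
r6 m[φ1→rain] = [22, 20, 25]
r6 m[φ1→ice] = [10, 11, 18]
r6 m[φ2→ice] = [7, 2, 7]
r6 m[φ3→slip] = [5, 2, 6]
r6 m[φ4→ice] = [4, 0, 9]
r6 m[φ5→snow] = [2, 4, 0]
r6 m[φ6→snow] = [8, 3, 9]
r6 m[φ7→ice] = [0, 7, 4]
r6 m[snow→φ0] = [21, 17, 20]
r6 m[snow→φ1] = [15, 10, 20]
r6 m[snow→φ5] = [24, 16, 31]
r6 m[snow→φ6] = [18, 17, 22]
r6 m[rain→φ1] = [0, 0, 0]
r6 m[slip→φ0] = [5, 2, 6]
r6 m[slip→φ3] = [19, 18, 21]
r6 m[ice→φ1] = [11, 9, 20]
r6 m[ice→φ2] = [14, 18, 31]
r6 m[ice→φ4] = [17, 20, 29]
r6 m[ice→φ7] = [21, 13, 34]
r7 m[φ0→snow] = [5, 3, 11]
r7 m[φ0→slip] = [19, 18, 21]
r7 m[φ1→snow] = [11, 10, 11]
r7 m[φ1→rain] = [22, 20, 25]
r7 m[φ1→ice] = [10, 11, 18]
r7 m[φ2→ice] = [7, 2, 7]
r7 m[φ3→slip] = [5, 2, 6]
r7 m[φ4→ice] = [4, 0, 9]
r7 m[φ5→snow] = [2, 4, 0]
r7 m[φ6→snow] = [8, 3, 9]
r7 m[φ7→ice] = [0, 7, 4]
r7 m[snow→φ0] = [21, 17, 20]
r7 m[snow→φ1] = [15, 10, 20]
r7 m[snow→φ5] = [24, 16, 31]
r7 m[snow→φ6] = [18, 17, 22]
r7 m[rain→φ1] = [0, 0, 0]
r7 m[slip→φ0] = [5, 2, 6]
r7 m[slip→φ3] = [19, 18, 21]
r7 m[ice→φ1] = [11, 9, 20]
r7 m[ice→φ2] = [14, 18, 31]
r7 m[ice→φ4] = [17, 20, 29]
r7 m[ice→φ7] = [21, 13, 34]
fixed point reached at round 7
traceback from snow: (snow=1, rain=1, slip=1, ice=1), score=20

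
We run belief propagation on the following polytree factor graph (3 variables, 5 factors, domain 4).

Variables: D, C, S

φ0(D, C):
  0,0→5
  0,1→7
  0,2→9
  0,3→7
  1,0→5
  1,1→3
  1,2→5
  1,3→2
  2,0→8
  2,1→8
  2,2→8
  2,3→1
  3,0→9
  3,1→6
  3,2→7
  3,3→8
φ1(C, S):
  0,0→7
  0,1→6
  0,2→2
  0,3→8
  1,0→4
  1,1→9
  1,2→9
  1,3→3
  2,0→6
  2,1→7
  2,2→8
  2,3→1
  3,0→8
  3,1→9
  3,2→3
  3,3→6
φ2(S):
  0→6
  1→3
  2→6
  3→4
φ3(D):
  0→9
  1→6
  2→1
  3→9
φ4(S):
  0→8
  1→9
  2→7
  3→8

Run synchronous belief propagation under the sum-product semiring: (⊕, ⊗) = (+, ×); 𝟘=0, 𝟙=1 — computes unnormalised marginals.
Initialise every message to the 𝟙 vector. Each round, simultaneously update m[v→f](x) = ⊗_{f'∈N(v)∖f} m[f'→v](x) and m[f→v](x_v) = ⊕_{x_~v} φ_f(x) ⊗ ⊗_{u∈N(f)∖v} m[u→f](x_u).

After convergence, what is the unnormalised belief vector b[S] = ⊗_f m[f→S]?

b[S] = [191808, 131679, 147630, 89952]

init: all messages = 𝟙 over 4 values
r1 m[φ0→D] = [28, 15, 25, 30]
r1 m[φ0→C] = [27, 24, 29, 18]
r1 m[φ1→C] = [23, 25, 22, 26]
r1 m[φ1→S] = [25, 31, 22, 18]
r1 m[φ2→S] = [6, 3, 6, 4]
r1 m[φ3→D] = [9, 6, 1, 9]
r1 m[φ4→S] = [8, 9, 7, 8]
r1 m[D→φ0] = [1, 1, 1, 1]
r1 m[D→φ3] = [1, 1, 1, 1]
r1 m[C→φ0] = [1, 1, 1, 1]
r1 m[C→φ1] = [1, 1, 1, 1]
r1 m[S→φ1] = [1, 1, 1, 1]
r1 m[S→φ2] = [1, 1, 1, 1]
r1 m[S→φ4] = [1, 1, 1, 1]
r2 m[φ0→D] = [28, 15, 25, 30]
r2 m[φ0→C] = [27, 24, 29, 18]
r2 m[φ1→C] = [23, 25, 22, 26]
r2 m[φ1→S] = [25, 31, 22, 18]
r2 m[φ2→S] = [6, 3, 6, 4]
r2 m[φ3→D] = [9, 6, 1, 9]
r2 m[φ4→S] = [8, 9, 7, 8]
r2 m[D→φ0] = [9, 6, 1, 9]
r2 m[D→φ3] = [28, 15, 25, 30]
r2 m[C→φ0] = [23, 25, 22, 26]
r2 m[C→φ1] = [27, 24, 29, 18]
r2 m[S→φ1] = [48, 27, 42, 32]
r2 m[S→φ2] = [200, 279, 154, 144]
r2 m[S→φ4] = [150, 93, 132, 72]
r3 m[φ0→D] = [670, 352, 586, 719]
r3 m[φ0→C] = [164, 143, 182, 148]
r3 m[φ1→C] = [838, 909, 845, 945]
r3 m[φ1→S] = [603, 743, 556, 425]
r3 m[φ2→S] = [6, 3, 6, 4]
r3 m[φ3→D] = [9, 6, 1, 9]
r3 m[φ4→S] = [8, 9, 7, 8]
r3 m[D→φ0] = [9, 6, 1, 9]
r3 m[D→φ3] = [28, 15, 25, 30]
r3 m[C→φ0] = [23, 25, 22, 26]
r3 m[C→φ1] = [27, 24, 29, 18]
r3 m[S→φ1] = [48, 27, 42, 32]
r3 m[S→φ2] = [200, 279, 154, 144]
r3 m[S→φ4] = [150, 93, 132, 72]
r4 m[φ0→D] = [670, 352, 586, 719]
r4 m[φ0→C] = [164, 143, 182, 148]
r4 m[φ1→C] = [838, 909, 845, 945]
r4 m[φ1→S] = [603, 743, 556, 425]
r4 m[φ2→S] = [6, 3, 6, 4]
r4 m[φ3→D] = [9, 6, 1, 9]
r4 m[φ4→S] = [8, 9, 7, 8]
r4 m[D→φ0] = [9, 6, 1, 9]
r4 m[D→φ3] = [670, 352, 586, 719]
r4 m[C→φ0] = [838, 909, 845, 945]
r4 m[C→φ1] = [164, 143, 182, 148]
r4 m[S→φ1] = [48, 27, 42, 32]
r4 m[S→φ2] = [4824, 6687, 3892, 3400]
r4 m[S→φ4] = [3618, 2229, 3336, 1700]
r5 m[φ0→D] = [24773, 13032, 21681, 26471]
r5 m[φ0→C] = [164, 143, 182, 148]
r5 m[φ1→C] = [838, 909, 845, 945]
r5 m[φ1→S] = [3996, 4877, 3515, 2811]
r5 m[φ2→S] = [6, 3, 6, 4]
r5 m[φ3→D] = [9, 6, 1, 9]
r5 m[φ4→S] = [8, 9, 7, 8]
r5 m[D→φ0] = [9, 6, 1, 9]
r5 m[D→φ3] = [670, 352, 586, 719]
r5 m[C→φ0] = [838, 909, 845, 945]
r5 m[C→φ1] = [164, 143, 182, 148]
r5 m[S→φ1] = [48, 27, 42, 32]
r5 m[S→φ2] = [4824, 6687, 3892, 3400]
r5 m[S→φ4] = [3618, 2229, 3336, 1700]
r6 m[φ0→D] = [24773, 13032, 21681, 26471]
r6 m[φ0→C] = [164, 143, 182, 148]
r6 m[φ1→C] = [838, 909, 845, 945]
r6 m[φ1→S] = [3996, 4877, 3515, 2811]
r6 m[φ2→S] = [6, 3, 6, 4]
r6 m[φ3→D] = [9, 6, 1, 9]
r6 m[φ4→S] = [8, 9, 7, 8]
r6 m[D→φ0] = [9, 6, 1, 9]
r6 m[D→φ3] = [24773, 13032, 21681, 26471]
r6 m[C→φ0] = [838, 909, 845, 945]
r6 m[C→φ1] = [164, 143, 182, 148]
r6 m[S→φ1] = [48, 27, 42, 32]
r6 m[S→φ2] = [31968, 43893, 24605, 22488]
r6 m[S→φ4] = [23976, 14631, 21090, 11244]
r7 m[φ0→D] = [24773, 13032, 21681, 26471]
r7 m[φ0→C] = [164, 143, 182, 148]
r7 m[φ1→C] = [838, 909, 845, 945]
r7 m[φ1→S] = [3996, 4877, 3515, 2811]
r7 m[φ2→S] = [6, 3, 6, 4]
r7 m[φ3→D] = [9, 6, 1, 9]
r7 m[φ4→S] = [8, 9, 7, 8]
r7 m[D→φ0] = [9, 6, 1, 9]
r7 m[D→φ3] = [24773, 13032, 21681, 26471]
r7 m[C→φ0] = [838, 909, 845, 945]
r7 m[C→φ1] = [164, 143, 182, 148]
r7 m[S→φ1] = [48, 27, 42, 32]
r7 m[S→φ2] = [31968, 43893, 24605, 22488]
r7 m[S→φ4] = [23976, 14631, 21090, 11244]
fixed point reached at round 7
b[S] = ⊗ incoming = [191808, 131679, 147630, 89952]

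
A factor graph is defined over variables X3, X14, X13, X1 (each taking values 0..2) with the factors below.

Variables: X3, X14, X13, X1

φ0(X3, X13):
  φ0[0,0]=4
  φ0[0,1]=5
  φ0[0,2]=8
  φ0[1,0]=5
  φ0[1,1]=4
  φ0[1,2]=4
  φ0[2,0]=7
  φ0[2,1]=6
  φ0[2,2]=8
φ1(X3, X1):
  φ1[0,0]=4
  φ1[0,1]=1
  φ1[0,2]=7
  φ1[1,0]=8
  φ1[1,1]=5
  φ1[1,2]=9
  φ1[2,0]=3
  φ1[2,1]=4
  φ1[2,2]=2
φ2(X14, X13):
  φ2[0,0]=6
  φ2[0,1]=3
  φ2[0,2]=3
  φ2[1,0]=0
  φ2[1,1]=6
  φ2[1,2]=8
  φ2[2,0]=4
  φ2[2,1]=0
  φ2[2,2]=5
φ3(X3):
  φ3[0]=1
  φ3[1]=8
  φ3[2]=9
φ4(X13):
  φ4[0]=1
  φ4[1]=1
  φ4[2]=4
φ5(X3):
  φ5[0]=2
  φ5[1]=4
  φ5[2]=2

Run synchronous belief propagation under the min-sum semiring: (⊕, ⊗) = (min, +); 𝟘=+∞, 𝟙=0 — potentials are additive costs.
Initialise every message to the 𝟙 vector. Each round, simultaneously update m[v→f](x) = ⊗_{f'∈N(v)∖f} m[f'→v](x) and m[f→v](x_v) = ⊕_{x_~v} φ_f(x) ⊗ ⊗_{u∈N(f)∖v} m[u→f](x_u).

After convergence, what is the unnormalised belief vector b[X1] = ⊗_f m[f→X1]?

b[X1] = [12, 9, 15]

init: all messages = 𝟙 over 3 values
r1 m[φ0→X3] = [4, 4, 6]
r1 m[φ0→X13] = [4, 4, 4]
r1 m[φ1→X3] = [1, 5, 2]
r1 m[φ1→X1] = [3, 1, 2]
r1 m[φ2→X14] = [3, 0, 0]
r1 m[φ2→X13] = [0, 0, 3]
r1 m[φ3→X3] = [1, 8, 9]
r1 m[φ4→X13] = [1, 1, 4]
r1 m[φ5→X3] = [2, 4, 2]
r1 m[X3→φ0] = [0, 0, 0]
r1 m[X3→φ1] = [0, 0, 0]
r1 m[X3→φ3] = [0, 0, 0]
r1 m[X3→φ5] = [0, 0, 0]
r1 m[X14→φ2] = [0, 0, 0]
r1 m[X13→φ0] = [0, 0, 0]
r1 m[X13→φ2] = [0, 0, 0]
r1 m[X13→φ4] = [0, 0, 0]
r1 m[X1→φ1] = [0, 0, 0]
r2 m[φ0→X3] = [4, 4, 6]
r2 m[φ0→X13] = [4, 4, 4]
r2 m[φ1→X3] = [1, 5, 2]
r2 m[φ1→X1] = [3, 1, 2]
r2 m[φ2→X14] = [3, 0, 0]
r2 m[φ2→X13] = [0, 0, 3]
r2 m[φ3→X3] = [1, 8, 9]
r2 m[φ4→X13] = [1, 1, 4]
r2 m[φ5→X3] = [2, 4, 2]
r2 m[X3→φ0] = [4, 17, 13]
r2 m[X3→φ1] = [7, 16, 17]
r2 m[X3→φ3] = [7, 13, 10]
r2 m[X3→φ5] = [6, 17, 17]
r2 m[X14→φ2] = [0, 0, 0]
r2 m[X13→φ0] = [1, 1, 7]
r2 m[X13→φ2] = [5, 5, 8]
r2 m[X13→φ4] = [4, 4, 7]
r2 m[X1→φ1] = [0, 0, 0]
r3 m[φ0→X3] = [5, 5, 7]
r3 m[φ0→X13] = [8, 9, 12]
r3 m[φ1→X3] = [1, 5, 2]
r3 m[φ1→X1] = [11, 8, 14]
r3 m[φ2→X14] = [8, 5, 5]
r3 m[φ2→X13] = [0, 0, 3]
r3 m[φ3→X3] = [1, 8, 9]
r3 m[φ4→X13] = [1, 1, 4]
r3 m[φ5→X3] = [2, 4, 2]
r3 m[X3→φ0] = [4, 17, 13]
r3 m[X3→φ1] = [7, 16, 17]
r3 m[X3→φ3] = [7, 13, 10]
r3 m[X3→φ5] = [6, 17, 17]
r3 m[X14→φ2] = [0, 0, 0]
r3 m[X13→φ0] = [1, 1, 7]
r3 m[X13→φ2] = [5, 5, 8]
r3 m[X13→φ4] = [4, 4, 7]
r3 m[X1→φ1] = [0, 0, 0]
r4 m[φ0→X3] = [5, 5, 7]
r4 m[φ0→X13] = [8, 9, 12]
r4 m[φ1→X3] = [1, 5, 2]
r4 m[φ1→X1] = [11, 8, 14]
r4 m[φ2→X14] = [8, 5, 5]
r4 m[φ2→X13] = [0, 0, 3]
r4 m[φ3→X3] = [1, 8, 9]
r4 m[φ4→X13] = [1, 1, 4]
r4 m[φ5→X3] = [2, 4, 2]
r4 m[X3→φ0] = [4, 17, 13]
r4 m[X3→φ1] = [8, 17, 18]
r4 m[X3→φ3] = [8, 14, 11]
r4 m[X3→φ5] = [7, 18, 18]
r4 m[X14→φ2] = [0, 0, 0]
r4 m[X13→φ0] = [1, 1, 7]
r4 m[X13→φ2] = [9, 10, 16]
r4 m[X13→φ4] = [8, 9, 15]
r4 m[X1→φ1] = [0, 0, 0]
r5 m[φ0→X3] = [5, 5, 7]
r5 m[φ0→X13] = [8, 9, 12]
r5 m[φ1→X3] = [1, 5, 2]
r5 m[φ1→X1] = [12, 9, 15]
r5 m[φ2→X14] = [13, 9, 10]
r5 m[φ2→X13] = [0, 0, 3]
r5 m[φ3→X3] = [1, 8, 9]
r5 m[φ4→X13] = [1, 1, 4]
r5 m[φ5→X3] = [2, 4, 2]
r5 m[X3→φ0] = [4, 17, 13]
r5 m[X3→φ1] = [8, 17, 18]
r5 m[X3→φ3] = [8, 14, 11]
r5 m[X3→φ5] = [7, 18, 18]
r5 m[X14→φ2] = [0, 0, 0]
r5 m[X13→φ0] = [1, 1, 7]
r5 m[X13→φ2] = [9, 10, 16]
r5 m[X13→φ4] = [8, 9, 15]
r5 m[X1→φ1] = [0, 0, 0]
r6 m[φ0→X3] = [5, 5, 7]
r6 m[φ0→X13] = [8, 9, 12]
r6 m[φ1→X3] = [1, 5, 2]
r6 m[φ1→X1] = [12, 9, 15]
r6 m[φ2→X14] = [13, 9, 10]
r6 m[φ2→X13] = [0, 0, 3]
r6 m[φ3→X3] = [1, 8, 9]
r6 m[φ4→X13] = [1, 1, 4]
r6 m[φ5→X3] = [2, 4, 2]
r6 m[X3→φ0] = [4, 17, 13]
r6 m[X3→φ1] = [8, 17, 18]
r6 m[X3→φ3] = [8, 14, 11]
r6 m[X3→φ5] = [7, 18, 18]
r6 m[X14→φ2] = [0, 0, 0]
r6 m[X13→φ0] = [1, 1, 7]
r6 m[X13→φ2] = [9, 10, 16]
r6 m[X13→φ4] = [8, 9, 15]
r6 m[X1→φ1] = [0, 0, 0]
fixed point reached at round 6
b[X1] = ⊗ incoming = [12, 9, 15]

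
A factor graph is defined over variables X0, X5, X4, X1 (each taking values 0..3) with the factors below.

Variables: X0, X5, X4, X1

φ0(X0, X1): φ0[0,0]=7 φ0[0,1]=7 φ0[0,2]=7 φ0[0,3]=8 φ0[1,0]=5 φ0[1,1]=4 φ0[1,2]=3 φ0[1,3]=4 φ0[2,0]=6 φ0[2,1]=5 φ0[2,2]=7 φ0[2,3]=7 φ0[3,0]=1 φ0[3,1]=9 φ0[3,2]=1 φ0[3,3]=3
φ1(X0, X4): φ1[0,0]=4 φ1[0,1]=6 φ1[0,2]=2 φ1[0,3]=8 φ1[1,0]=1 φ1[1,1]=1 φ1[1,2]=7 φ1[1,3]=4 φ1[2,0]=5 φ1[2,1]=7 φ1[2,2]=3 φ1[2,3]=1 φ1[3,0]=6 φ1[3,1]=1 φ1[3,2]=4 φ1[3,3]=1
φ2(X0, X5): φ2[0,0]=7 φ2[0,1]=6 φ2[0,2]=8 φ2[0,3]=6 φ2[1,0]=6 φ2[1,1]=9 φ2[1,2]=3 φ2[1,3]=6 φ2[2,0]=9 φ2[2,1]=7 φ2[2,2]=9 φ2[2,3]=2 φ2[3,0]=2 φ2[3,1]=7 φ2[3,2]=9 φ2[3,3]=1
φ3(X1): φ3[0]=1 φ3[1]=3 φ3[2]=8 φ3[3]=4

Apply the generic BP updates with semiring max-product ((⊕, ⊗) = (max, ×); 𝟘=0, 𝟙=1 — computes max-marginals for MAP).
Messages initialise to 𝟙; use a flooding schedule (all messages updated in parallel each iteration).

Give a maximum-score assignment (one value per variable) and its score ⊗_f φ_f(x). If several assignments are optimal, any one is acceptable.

init: all messages = 𝟙 over 4 values
r1 m[φ0→X0] = [8, 5, 7, 9]
r1 m[φ0→X1] = [7, 9, 7, 8]
r1 m[φ1→X0] = [8, 7, 7, 6]
r1 m[φ1→X4] = [6, 7, 7, 8]
r1 m[φ2→X0] = [8, 9, 9, 9]
r1 m[φ2→X5] = [9, 9, 9, 6]
r1 m[φ3→X1] = [1, 3, 8, 4]
r1 m[X0→φ0] = [1, 1, 1, 1]
r1 m[X0→φ1] = [1, 1, 1, 1]
r1 m[X0→φ2] = [1, 1, 1, 1]
r1 m[X5→φ2] = [1, 1, 1, 1]
r1 m[X4→φ1] = [1, 1, 1, 1]
r1 m[X1→φ0] = [1, 1, 1, 1]
r1 m[X1→φ3] = [1, 1, 1, 1]
r2 m[φ0→X0] = [8, 5, 7, 9]
r2 m[φ0→X1] = [7, 9, 7, 8]
r2 m[φ1→X0] = [8, 7, 7, 6]
r2 m[φ1→X4] = [6, 7, 7, 8]
r2 m[φ2→X0] = [8, 9, 9, 9]
r2 m[φ2→X5] = [9, 9, 9, 6]
r2 m[φ3→X1] = [1, 3, 8, 4]
r2 m[X0→φ0] = [64, 63, 63, 54]
r2 m[X0→φ1] = [64, 45, 63, 81]
r2 m[X0→φ2] = [64, 35, 49, 54]
r2 m[X5→φ2] = [1, 1, 1, 1]
r2 m[X4→φ1] = [1, 1, 1, 1]
r2 m[X1→φ0] = [1, 3, 8, 4]
r2 m[X1→φ3] = [7, 9, 7, 8]
r3 m[φ0→X0] = [56, 24, 56, 27]
r3 m[φ0→X1] = [448, 486, 448, 512]
r3 m[φ1→X0] = [8, 7, 7, 6]
r3 m[φ1→X4] = [486, 441, 324, 512]
r3 m[φ2→X0] = [8, 9, 9, 9]
r3 m[φ2→X5] = [448, 384, 512, 384]
r3 m[φ3→X1] = [1, 3, 8, 4]
r3 m[X0→φ0] = [64, 63, 63, 54]
r3 m[X0→φ1] = [64, 45, 63, 81]
r3 m[X0→φ2] = [64, 35, 49, 54]
r3 m[X5→φ2] = [1, 1, 1, 1]
r3 m[X4→φ1] = [1, 1, 1, 1]
r3 m[X1→φ0] = [1, 3, 8, 4]
r3 m[X1→φ3] = [7, 9, 7, 8]
r4 m[φ0→X0] = [56, 24, 56, 27]
r4 m[φ0→X1] = [448, 486, 448, 512]
r4 m[φ1→X0] = [8, 7, 7, 6]
r4 m[φ1→X4] = [486, 441, 324, 512]
r4 m[φ2→X0] = [8, 9, 9, 9]
r4 m[φ2→X5] = [448, 384, 512, 384]
r4 m[φ3→X1] = [1, 3, 8, 4]
r4 m[X0→φ0] = [64, 63, 63, 54]
r4 m[X0→φ1] = [448, 216, 504, 243]
r4 m[X0→φ2] = [448, 168, 392, 162]
r4 m[X5→φ2] = [1, 1, 1, 1]
r4 m[X4→φ1] = [1, 1, 1, 1]
r4 m[X1→φ0] = [1, 3, 8, 4]
r4 m[X1→φ3] = [448, 486, 448, 512]
r5 m[φ0→X0] = [56, 24, 56, 27]
r5 m[φ0→X1] = [448, 486, 448, 512]
r5 m[φ1→X0] = [8, 7, 7, 6]
r5 m[φ1→X4] = [2520, 3528, 1512, 3584]
r5 m[φ2→X0] = [8, 9, 9, 9]
r5 m[φ2→X5] = [3528, 2744, 3584, 2688]
r5 m[φ3→X1] = [1, 3, 8, 4]
r5 m[X0→φ0] = [64, 63, 63, 54]
r5 m[X0→φ1] = [448, 216, 504, 243]
r5 m[X0→φ2] = [448, 168, 392, 162]
r5 m[X5→φ2] = [1, 1, 1, 1]
r5 m[X4→φ1] = [1, 1, 1, 1]
r5 m[X1→φ0] = [1, 3, 8, 4]
r5 m[X1→φ3] = [448, 486, 448, 512]
r6 m[φ0→X0] = [56, 24, 56, 27]
r6 m[φ0→X1] = [448, 486, 448, 512]
r6 m[φ1→X0] = [8, 7, 7, 6]
r6 m[φ1→X4] = [2520, 3528, 1512, 3584]
r6 m[φ2→X0] = [8, 9, 9, 9]
r6 m[φ2→X5] = [3528, 2744, 3584, 2688]
r6 m[φ3→X1] = [1, 3, 8, 4]
r6 m[X0→φ0] = [64, 63, 63, 54]
r6 m[X0→φ1] = [448, 216, 504, 243]
r6 m[X0→φ2] = [448, 168, 392, 162]
r6 m[X5→φ2] = [1, 1, 1, 1]
r6 m[X4→φ1] = [1, 1, 1, 1]
r6 m[X1→φ0] = [1, 3, 8, 4]
r6 m[X1→φ3] = [448, 486, 448, 512]
fixed point reached at round 6
traceback from X0: (X0=0, X5=2, X4=3, X1=2), score=3584

assignment: (X0=0, X5=2, X4=3, X1=2); score = 3584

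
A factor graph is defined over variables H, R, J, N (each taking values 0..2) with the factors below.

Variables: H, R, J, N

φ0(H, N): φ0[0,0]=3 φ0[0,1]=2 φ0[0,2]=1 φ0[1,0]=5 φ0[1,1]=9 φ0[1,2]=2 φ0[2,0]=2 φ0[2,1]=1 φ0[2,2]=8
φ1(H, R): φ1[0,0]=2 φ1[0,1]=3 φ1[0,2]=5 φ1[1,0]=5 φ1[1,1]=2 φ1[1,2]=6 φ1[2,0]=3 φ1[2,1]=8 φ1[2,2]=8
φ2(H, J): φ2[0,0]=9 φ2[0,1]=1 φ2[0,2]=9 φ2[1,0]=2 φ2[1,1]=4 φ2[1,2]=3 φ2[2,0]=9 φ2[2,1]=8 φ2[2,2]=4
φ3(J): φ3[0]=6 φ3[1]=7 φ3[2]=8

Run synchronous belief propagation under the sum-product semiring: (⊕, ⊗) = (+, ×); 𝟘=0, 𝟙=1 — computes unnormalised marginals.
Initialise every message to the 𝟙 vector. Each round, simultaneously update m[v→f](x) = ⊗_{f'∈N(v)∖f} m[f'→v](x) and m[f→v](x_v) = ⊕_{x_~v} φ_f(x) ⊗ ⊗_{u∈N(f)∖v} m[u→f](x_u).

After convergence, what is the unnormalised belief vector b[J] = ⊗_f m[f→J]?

init: all messages = 𝟙 over 3 values
r1 m[φ0→H] = [6, 16, 11]
r1 m[φ0→N] = [10, 12, 11]
r1 m[φ1→H] = [10, 13, 19]
r1 m[φ1→R] = [10, 13, 19]
r1 m[φ2→H] = [19, 9, 21]
r1 m[φ2→J] = [20, 13, 16]
r1 m[φ3→J] = [6, 7, 8]
r1 m[H→φ0] = [1, 1, 1]
r1 m[H→φ1] = [1, 1, 1]
r1 m[H→φ2] = [1, 1, 1]
r1 m[R→φ1] = [1, 1, 1]
r1 m[J→φ2] = [1, 1, 1]
r1 m[J→φ3] = [1, 1, 1]
r1 m[N→φ0] = [1, 1, 1]
r2 m[φ0→H] = [6, 16, 11]
r2 m[φ0→N] = [10, 12, 11]
r2 m[φ1→H] = [10, 13, 19]
r2 m[φ1→R] = [10, 13, 19]
r2 m[φ2→H] = [19, 9, 21]
r2 m[φ2→J] = [20, 13, 16]
r2 m[φ3→J] = [6, 7, 8]
r2 m[H→φ0] = [190, 117, 399]
r2 m[H→φ1] = [114, 144, 231]
r2 m[H→φ2] = [60, 208, 209]
r2 m[R→φ1] = [1, 1, 1]
r2 m[J→φ2] = [6, 7, 8]
r2 m[J→φ3] = [20, 13, 16]
r2 m[N→φ0] = [1, 1, 1]
r3 m[φ0→H] = [6, 16, 11]
r3 m[φ0→N] = [1953, 1832, 3616]
r3 m[φ1→H] = [10, 13, 19]
r3 m[φ1→R] = [1641, 2478, 3282]
r3 m[φ2→H] = [133, 64, 142]
r3 m[φ2→J] = [2837, 2564, 2000]
r3 m[φ3→J] = [6, 7, 8]
r3 m[H→φ0] = [190, 117, 399]
r3 m[H→φ1] = [114, 144, 231]
r3 m[H→φ2] = [60, 208, 209]
r3 m[R→φ1] = [1, 1, 1]
r3 m[J→φ2] = [6, 7, 8]
r3 m[J→φ3] = [20, 13, 16]
r3 m[N→φ0] = [1, 1, 1]
r4 m[φ0→H] = [6, 16, 11]
r4 m[φ0→N] = [1953, 1832, 3616]
r4 m[φ1→H] = [10, 13, 19]
r4 m[φ1→R] = [1641, 2478, 3282]
r4 m[φ2→H] = [133, 64, 142]
r4 m[φ2→J] = [2837, 2564, 2000]
r4 m[φ3→J] = [6, 7, 8]
r4 m[H→φ0] = [1330, 832, 2698]
r4 m[H→φ1] = [798, 1024, 1562]
r4 m[H→φ2] = [60, 208, 209]
r4 m[R→φ1] = [1, 1, 1]
r4 m[J→φ2] = [6, 7, 8]
r4 m[J→φ3] = [2837, 2564, 2000]
r4 m[N→φ0] = [1, 1, 1]
r5 m[φ0→H] = [6, 16, 11]
r5 m[φ0→N] = [13546, 12846, 24578]
r5 m[φ1→H] = [10, 13, 19]
r5 m[φ1→R] = [11402, 16938, 22630]
r5 m[φ2→H] = [133, 64, 142]
r5 m[φ2→J] = [2837, 2564, 2000]
r5 m[φ3→J] = [6, 7, 8]
r5 m[H→φ0] = [1330, 832, 2698]
r5 m[H→φ1] = [798, 1024, 1562]
r5 m[H→φ2] = [60, 208, 209]
r5 m[R→φ1] = [1, 1, 1]
r5 m[J→φ2] = [6, 7, 8]
r5 m[J→φ3] = [2837, 2564, 2000]
r5 m[N→φ0] = [1, 1, 1]
r6 m[φ0→H] = [6, 16, 11]
r6 m[φ0→N] = [13546, 12846, 24578]
r6 m[φ1→H] = [10, 13, 19]
r6 m[φ1→R] = [11402, 16938, 22630]
r6 m[φ2→H] = [133, 64, 142]
r6 m[φ2→J] = [2837, 2564, 2000]
r6 m[φ3→J] = [6, 7, 8]
r6 m[H→φ0] = [1330, 832, 2698]
r6 m[H→φ1] = [798, 1024, 1562]
r6 m[H→φ2] = [60, 208, 209]
r6 m[R→φ1] = [1, 1, 1]
r6 m[J→φ2] = [6, 7, 8]
r6 m[J→φ3] = [2837, 2564, 2000]
r6 m[N→φ0] = [1, 1, 1]
fixed point reached at round 6
b[J] = ⊗ incoming = [17022, 17948, 16000]

b[J] = [17022, 17948, 16000]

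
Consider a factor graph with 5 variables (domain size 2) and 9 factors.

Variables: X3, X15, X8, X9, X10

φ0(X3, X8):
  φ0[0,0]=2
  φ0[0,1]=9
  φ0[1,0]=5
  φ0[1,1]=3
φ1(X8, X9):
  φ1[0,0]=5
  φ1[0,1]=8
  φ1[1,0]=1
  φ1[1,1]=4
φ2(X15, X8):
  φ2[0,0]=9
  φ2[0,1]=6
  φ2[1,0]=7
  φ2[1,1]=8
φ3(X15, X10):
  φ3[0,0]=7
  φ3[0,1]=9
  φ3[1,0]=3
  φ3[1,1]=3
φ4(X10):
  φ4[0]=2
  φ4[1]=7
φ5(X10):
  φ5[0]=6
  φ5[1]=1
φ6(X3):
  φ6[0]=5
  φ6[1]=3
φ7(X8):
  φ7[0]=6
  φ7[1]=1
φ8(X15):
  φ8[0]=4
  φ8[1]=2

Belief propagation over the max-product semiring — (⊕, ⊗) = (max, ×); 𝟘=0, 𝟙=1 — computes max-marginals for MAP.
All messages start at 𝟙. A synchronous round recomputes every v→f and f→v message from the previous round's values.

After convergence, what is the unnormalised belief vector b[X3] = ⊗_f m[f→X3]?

b[X3] = [1451520, 2177280]

init: all messages = 𝟙 over 2 values
r1 m[φ0→X3] = [9, 5]
r1 m[φ0→X8] = [5, 9]
r1 m[φ1→X8] = [8, 4]
r1 m[φ1→X9] = [5, 8]
r1 m[φ2→X15] = [9, 8]
r1 m[φ2→X8] = [9, 8]
r1 m[φ3→X15] = [9, 3]
r1 m[φ3→X10] = [7, 9]
r1 m[φ4→X10] = [2, 7]
r1 m[φ5→X10] = [6, 1]
r1 m[φ6→X3] = [5, 3]
r1 m[φ7→X8] = [6, 1]
r1 m[φ8→X15] = [4, 2]
r1 m[X3→φ0] = [1, 1]
r1 m[X3→φ6] = [1, 1]
r1 m[X15→φ2] = [1, 1]
r1 m[X15→φ3] = [1, 1]
r1 m[X15→φ8] = [1, 1]
r1 m[X8→φ0] = [1, 1]
r1 m[X8→φ1] = [1, 1]
r1 m[X8→φ2] = [1, 1]
r1 m[X8→φ7] = [1, 1]
r1 m[X9→φ1] = [1, 1]
r1 m[X10→φ3] = [1, 1]
r1 m[X10→φ4] = [1, 1]
r1 m[X10→φ5] = [1, 1]
r2 m[φ0→X3] = [9, 5]
r2 m[φ0→X8] = [5, 9]
r2 m[φ1→X8] = [8, 4]
r2 m[φ1→X9] = [5, 8]
r2 m[φ2→X15] = [9, 8]
r2 m[φ2→X8] = [9, 8]
r2 m[φ3→X15] = [9, 3]
r2 m[φ3→X10] = [7, 9]
r2 m[φ4→X10] = [2, 7]
r2 m[φ5→X10] = [6, 1]
r2 m[φ6→X3] = [5, 3]
r2 m[φ7→X8] = [6, 1]
r2 m[φ8→X15] = [4, 2]
r2 m[X3→φ0] = [5, 3]
r2 m[X3→φ6] = [9, 5]
r2 m[X15→φ2] = [36, 6]
r2 m[X15→φ3] = [36, 16]
r2 m[X15→φ8] = [81, 24]
r2 m[X8→φ0] = [432, 32]
r2 m[X8→φ1] = [270, 72]
r2 m[X8→φ2] = [240, 36]
r2 m[X8→φ7] = [360, 288]
r2 m[X9→φ1] = [1, 1]
r2 m[X10→φ3] = [12, 7]
r2 m[X10→φ4] = [42, 9]
r2 m[X10→φ5] = [14, 63]
r3 m[φ0→X3] = [864, 2160]
r3 m[φ0→X8] = [15, 45]
r3 m[φ1→X8] = [8, 4]
r3 m[φ1→X9] = [1350, 2160]
r3 m[φ2→X15] = [2160, 1680]
r3 m[φ2→X8] = [324, 216]
r3 m[φ3→X15] = [84, 36]
r3 m[φ3→X10] = [252, 324]
r3 m[φ4→X10] = [2, 7]
r3 m[φ5→X10] = [6, 1]
r3 m[φ6→X3] = [5, 3]
r3 m[φ7→X8] = [6, 1]
r3 m[φ8→X15] = [4, 2]
r3 m[X3→φ0] = [5, 3]
r3 m[X3→φ6] = [9, 5]
r3 m[X15→φ2] = [36, 6]
r3 m[X15→φ3] = [36, 16]
r3 m[X15→φ8] = [81, 24]
r3 m[X8→φ0] = [432, 32]
r3 m[X8→φ1] = [270, 72]
r3 m[X8→φ2] = [240, 36]
r3 m[X8→φ7] = [360, 288]
r3 m[X9→φ1] = [1, 1]
r3 m[X10→φ3] = [12, 7]
r3 m[X10→φ4] = [42, 9]
r3 m[X10→φ5] = [14, 63]
r4 m[φ0→X3] = [864, 2160]
r4 m[φ0→X8] = [15, 45]
r4 m[φ1→X8] = [8, 4]
r4 m[φ1→X9] = [1350, 2160]
r4 m[φ2→X15] = [2160, 1680]
r4 m[φ2→X8] = [324, 216]
r4 m[φ3→X15] = [84, 36]
r4 m[φ3→X10] = [252, 324]
r4 m[φ4→X10] = [2, 7]
r4 m[φ5→X10] = [6, 1]
r4 m[φ6→X3] = [5, 3]
r4 m[φ7→X8] = [6, 1]
r4 m[φ8→X15] = [4, 2]
r4 m[X3→φ0] = [5, 3]
r4 m[X3→φ6] = [864, 2160]
r4 m[X15→φ2] = [336, 72]
r4 m[X15→φ3] = [8640, 3360]
r4 m[X15→φ8] = [181440, 60480]
r4 m[X8→φ0] = [15552, 864]
r4 m[X8→φ1] = [29160, 9720]
r4 m[X8→φ2] = [720, 180]
r4 m[X8→φ7] = [38880, 38880]
r4 m[X9→φ1] = [1, 1]
r4 m[X10→φ3] = [12, 7]
r4 m[X10→φ4] = [1512, 324]
r4 m[X10→φ5] = [504, 2268]
r5 m[φ0→X3] = [31104, 77760]
r5 m[φ0→X8] = [15, 45]
r5 m[φ1→X8] = [8, 4]
r5 m[φ1→X9] = [145800, 233280]
r5 m[φ2→X15] = [6480, 5040]
r5 m[φ2→X8] = [3024, 2016]
r5 m[φ3→X15] = [84, 36]
r5 m[φ3→X10] = [60480, 77760]
r5 m[φ4→X10] = [2, 7]
r5 m[φ5→X10] = [6, 1]
r5 m[φ6→X3] = [5, 3]
r5 m[φ7→X8] = [6, 1]
r5 m[φ8→X15] = [4, 2]
r5 m[X3→φ0] = [5, 3]
r5 m[X3→φ6] = [864, 2160]
r5 m[X15→φ2] = [336, 72]
r5 m[X15→φ3] = [8640, 3360]
r5 m[X15→φ8] = [181440, 60480]
r5 m[X8→φ0] = [15552, 864]
r5 m[X8→φ1] = [29160, 9720]
r5 m[X8→φ2] = [720, 180]
r5 m[X8→φ7] = [38880, 38880]
r5 m[X9→φ1] = [1, 1]
r5 m[X10→φ3] = [12, 7]
r5 m[X10→φ4] = [1512, 324]
r5 m[X10→φ5] = [504, 2268]
r6 m[φ0→X3] = [31104, 77760]
r6 m[φ0→X8] = [15, 45]
r6 m[φ1→X8] = [8, 4]
r6 m[φ1→X9] = [145800, 233280]
r6 m[φ2→X15] = [6480, 5040]
r6 m[φ2→X8] = [3024, 2016]
r6 m[φ3→X15] = [84, 36]
r6 m[φ3→X10] = [60480, 77760]
r6 m[φ4→X10] = [2, 7]
r6 m[φ5→X10] = [6, 1]
r6 m[φ6→X3] = [5, 3]
r6 m[φ7→X8] = [6, 1]
r6 m[φ8→X15] = [4, 2]
r6 m[X3→φ0] = [5, 3]
r6 m[X3→φ6] = [31104, 77760]
r6 m[X15→φ2] = [336, 72]
r6 m[X15→φ3] = [25920, 10080]
r6 m[X15→φ8] = [544320, 181440]
r6 m[X8→φ0] = [145152, 8064]
r6 m[X8→φ1] = [272160, 90720]
r6 m[X8→φ2] = [720, 180]
r6 m[X8→φ7] = [362880, 362880]
r6 m[X9→φ1] = [1, 1]
r6 m[X10→φ3] = [12, 7]
r6 m[X10→φ4] = [362880, 77760]
r6 m[X10→φ5] = [120960, 544320]
r7 m[φ0→X3] = [290304, 725760]
r7 m[φ0→X8] = [15, 45]
r7 m[φ1→X8] = [8, 4]
r7 m[φ1→X9] = [1360800, 2177280]
r7 m[φ2→X15] = [6480, 5040]
r7 m[φ2→X8] = [3024, 2016]
r7 m[φ3→X15] = [84, 36]
r7 m[φ3→X10] = [181440, 233280]
r7 m[φ4→X10] = [2, 7]
r7 m[φ5→X10] = [6, 1]
r7 m[φ6→X3] = [5, 3]
r7 m[φ7→X8] = [6, 1]
r7 m[φ8→X15] = [4, 2]
r7 m[X3→φ0] = [5, 3]
r7 m[X3→φ6] = [31104, 77760]
r7 m[X15→φ2] = [336, 72]
r7 m[X15→φ3] = [25920, 10080]
r7 m[X15→φ8] = [544320, 181440]
r7 m[X8→φ0] = [145152, 8064]
r7 m[X8→φ1] = [272160, 90720]
r7 m[X8→φ2] = [720, 180]
r7 m[X8→φ7] = [362880, 362880]
r7 m[X9→φ1] = [1, 1]
r7 m[X10→φ3] = [12, 7]
r7 m[X10→φ4] = [362880, 77760]
r7 m[X10→φ5] = [120960, 544320]
r8 m[φ0→X3] = [290304, 725760]
r8 m[φ0→X8] = [15, 45]
r8 m[φ1→X8] = [8, 4]
r8 m[φ1→X9] = [1360800, 2177280]
r8 m[φ2→X15] = [6480, 5040]
r8 m[φ2→X8] = [3024, 2016]
r8 m[φ3→X15] = [84, 36]
r8 m[φ3→X10] = [181440, 233280]
r8 m[φ4→X10] = [2, 7]
r8 m[φ5→X10] = [6, 1]
r8 m[φ6→X3] = [5, 3]
r8 m[φ7→X8] = [6, 1]
r8 m[φ8→X15] = [4, 2]
r8 m[X3→φ0] = [5, 3]
r8 m[X3→φ6] = [290304, 725760]
r8 m[X15→φ2] = [336, 72]
r8 m[X15→φ3] = [25920, 10080]
r8 m[X15→φ8] = [544320, 181440]
r8 m[X8→φ0] = [145152, 8064]
r8 m[X8→φ1] = [272160, 90720]
r8 m[X8→φ2] = [720, 180]
r8 m[X8→φ7] = [362880, 362880]
r8 m[X9→φ1] = [1, 1]
r8 m[X10→φ3] = [12, 7]
r8 m[X10→φ4] = [1088640, 233280]
r8 m[X10→φ5] = [362880, 1632960]
r9 m[φ0→X3] = [290304, 725760]
r9 m[φ0→X8] = [15, 45]
r9 m[φ1→X8] = [8, 4]
r9 m[φ1→X9] = [1360800, 2177280]
r9 m[φ2→X15] = [6480, 5040]
r9 m[φ2→X8] = [3024, 2016]
r9 m[φ3→X15] = [84, 36]
r9 m[φ3→X10] = [181440, 233280]
r9 m[φ4→X10] = [2, 7]
r9 m[φ5→X10] = [6, 1]
r9 m[φ6→X3] = [5, 3]
r9 m[φ7→X8] = [6, 1]
r9 m[φ8→X15] = [4, 2]
r9 m[X3→φ0] = [5, 3]
r9 m[X3→φ6] = [290304, 725760]
r9 m[X15→φ2] = [336, 72]
r9 m[X15→φ3] = [25920, 10080]
r9 m[X15→φ8] = [544320, 181440]
r9 m[X8→φ0] = [145152, 8064]
r9 m[X8→φ1] = [272160, 90720]
r9 m[X8→φ2] = [720, 180]
r9 m[X8→φ7] = [362880, 362880]
r9 m[X9→φ1] = [1, 1]
r9 m[X10→φ3] = [12, 7]
r9 m[X10→φ4] = [1088640, 233280]
r9 m[X10→φ5] = [362880, 1632960]
fixed point reached at round 9
b[X3] = ⊗ incoming = [1451520, 2177280]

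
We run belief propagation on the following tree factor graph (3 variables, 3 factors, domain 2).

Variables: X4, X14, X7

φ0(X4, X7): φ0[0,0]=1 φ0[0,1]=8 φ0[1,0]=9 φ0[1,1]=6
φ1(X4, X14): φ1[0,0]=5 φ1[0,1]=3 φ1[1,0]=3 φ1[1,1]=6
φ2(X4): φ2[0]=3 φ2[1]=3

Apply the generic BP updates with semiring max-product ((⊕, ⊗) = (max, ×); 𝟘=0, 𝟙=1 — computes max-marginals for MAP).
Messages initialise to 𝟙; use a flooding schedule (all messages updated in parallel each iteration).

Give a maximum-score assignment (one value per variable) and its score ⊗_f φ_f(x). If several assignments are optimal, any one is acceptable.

init: all messages = 𝟙 over 2 values
r1 m[φ0→X4] = [8, 9]
r1 m[φ0→X7] = [9, 8]
r1 m[φ1→X4] = [5, 6]
r1 m[φ1→X14] = [5, 6]
r1 m[φ2→X4] = [3, 3]
r1 m[X4→φ0] = [1, 1]
r1 m[X4→φ1] = [1, 1]
r1 m[X4→φ2] = [1, 1]
r1 m[X14→φ1] = [1, 1]
r1 m[X7→φ0] = [1, 1]
r2 m[φ0→X4] = [8, 9]
r2 m[φ0→X7] = [9, 8]
r2 m[φ1→X4] = [5, 6]
r2 m[φ1→X14] = [5, 6]
r2 m[φ2→X4] = [3, 3]
r2 m[X4→φ0] = [15, 18]
r2 m[X4→φ1] = [24, 27]
r2 m[X4→φ2] = [40, 54]
r2 m[X14→φ1] = [1, 1]
r2 m[X7→φ0] = [1, 1]
r3 m[φ0→X4] = [8, 9]
r3 m[φ0→X7] = [162, 120]
r3 m[φ1→X4] = [5, 6]
r3 m[φ1→X14] = [120, 162]
r3 m[φ2→X4] = [3, 3]
r3 m[X4→φ0] = [15, 18]
r3 m[X4→φ1] = [24, 27]
r3 m[X4→φ2] = [40, 54]
r3 m[X14→φ1] = [1, 1]
r3 m[X7→φ0] = [1, 1]
r4 m[φ0→X4] = [8, 9]
r4 m[φ0→X7] = [162, 120]
r4 m[φ1→X4] = [5, 6]
r4 m[φ1→X14] = [120, 162]
r4 m[φ2→X4] = [3, 3]
r4 m[X4→φ0] = [15, 18]
r4 m[X4→φ1] = [24, 27]
r4 m[X4→φ2] = [40, 54]
r4 m[X14→φ1] = [1, 1]
r4 m[X7→φ0] = [1, 1]
fixed point reached at round 4
traceback from X4: (X4=1, X14=1, X7=0), score=162

assignment: (X4=1, X14=1, X7=0); score = 162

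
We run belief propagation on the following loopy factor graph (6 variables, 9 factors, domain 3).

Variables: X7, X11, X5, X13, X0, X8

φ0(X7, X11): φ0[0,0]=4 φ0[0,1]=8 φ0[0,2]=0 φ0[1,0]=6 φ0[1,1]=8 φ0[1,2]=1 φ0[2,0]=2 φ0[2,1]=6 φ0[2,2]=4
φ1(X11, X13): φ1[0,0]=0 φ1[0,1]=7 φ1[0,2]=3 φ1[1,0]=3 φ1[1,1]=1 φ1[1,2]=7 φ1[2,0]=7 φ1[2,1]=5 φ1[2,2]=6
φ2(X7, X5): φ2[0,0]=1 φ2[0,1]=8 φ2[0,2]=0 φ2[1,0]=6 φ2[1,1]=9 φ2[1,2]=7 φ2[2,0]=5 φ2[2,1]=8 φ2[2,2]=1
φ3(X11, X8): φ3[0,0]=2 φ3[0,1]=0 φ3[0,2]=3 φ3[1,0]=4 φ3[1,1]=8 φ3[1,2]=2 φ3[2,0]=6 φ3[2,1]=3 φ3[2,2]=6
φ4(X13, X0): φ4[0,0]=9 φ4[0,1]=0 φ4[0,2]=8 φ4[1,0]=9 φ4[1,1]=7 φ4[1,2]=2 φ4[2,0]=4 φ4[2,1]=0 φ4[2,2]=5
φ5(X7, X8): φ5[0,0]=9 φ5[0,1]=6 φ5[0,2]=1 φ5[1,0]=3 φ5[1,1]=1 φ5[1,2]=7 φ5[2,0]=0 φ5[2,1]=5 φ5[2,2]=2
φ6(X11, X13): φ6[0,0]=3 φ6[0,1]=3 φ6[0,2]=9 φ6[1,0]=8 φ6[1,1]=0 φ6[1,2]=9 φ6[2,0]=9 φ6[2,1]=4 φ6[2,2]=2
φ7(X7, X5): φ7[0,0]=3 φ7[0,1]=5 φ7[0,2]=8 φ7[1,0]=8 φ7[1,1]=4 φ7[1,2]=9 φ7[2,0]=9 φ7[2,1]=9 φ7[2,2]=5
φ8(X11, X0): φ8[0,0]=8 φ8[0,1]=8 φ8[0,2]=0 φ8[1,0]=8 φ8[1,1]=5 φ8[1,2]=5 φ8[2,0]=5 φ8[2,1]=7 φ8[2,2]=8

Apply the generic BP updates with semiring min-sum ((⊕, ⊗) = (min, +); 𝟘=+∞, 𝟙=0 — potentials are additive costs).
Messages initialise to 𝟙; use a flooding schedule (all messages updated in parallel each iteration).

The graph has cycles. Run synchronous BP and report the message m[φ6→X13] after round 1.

init: all messages = 𝟙 over 3 values
r1 m[φ0→X7] = [0, 1, 2]
r1 m[φ0→X11] = [2, 6, 0]
r1 m[φ1→X11] = [0, 1, 5]
r1 m[φ1→X13] = [0, 1, 3]
r1 m[φ2→X7] = [0, 6, 1]
r1 m[φ2→X5] = [1, 8, 0]
r1 m[φ3→X11] = [0, 2, 3]
r1 m[φ3→X8] = [2, 0, 2]
r1 m[φ4→X13] = [0, 2, 0]
r1 m[φ4→X0] = [4, 0, 2]
r1 m[φ5→X7] = [1, 1, 0]
r1 m[φ5→X8] = [0, 1, 1]
r1 m[φ6→X11] = [3, 0, 2]
r1 m[φ6→X13] = [3, 0, 2]
r1 m[φ7→X7] = [3, 4, 5]
r1 m[φ7→X5] = [3, 4, 5]
r1 m[φ8→X11] = [0, 5, 5]
r1 m[φ8→X0] = [5, 5, 0]
r1 m[X7→φ0] = [0, 0, 0]
r1 m[X7→φ2] = [0, 0, 0]
r1 m[X7→φ5] = [0, 0, 0]
r1 m[X7→φ7] = [0, 0, 0]
r1 m[X11→φ0] = [0, 0, 0]
r1 m[X11→φ1] = [0, 0, 0]
r1 m[X11→φ3] = [0, 0, 0]
r1 m[X11→φ6] = [0, 0, 0]
r1 m[X11→φ8] = [0, 0, 0]
r1 m[X5→φ2] = [0, 0, 0]
r1 m[X5→φ7] = [0, 0, 0]
r1 m[X13→φ1] = [0, 0, 0]
r1 m[X13→φ4] = [0, 0, 0]
r1 m[X13→φ6] = [0, 0, 0]
r1 m[X0→φ4] = [0, 0, 0]
r1 m[X0→φ8] = [0, 0, 0]
r1 m[X8→φ3] = [0, 0, 0]
r1 m[X8→φ5] = [0, 0, 0]

message @ round 1 = [3, 0, 2]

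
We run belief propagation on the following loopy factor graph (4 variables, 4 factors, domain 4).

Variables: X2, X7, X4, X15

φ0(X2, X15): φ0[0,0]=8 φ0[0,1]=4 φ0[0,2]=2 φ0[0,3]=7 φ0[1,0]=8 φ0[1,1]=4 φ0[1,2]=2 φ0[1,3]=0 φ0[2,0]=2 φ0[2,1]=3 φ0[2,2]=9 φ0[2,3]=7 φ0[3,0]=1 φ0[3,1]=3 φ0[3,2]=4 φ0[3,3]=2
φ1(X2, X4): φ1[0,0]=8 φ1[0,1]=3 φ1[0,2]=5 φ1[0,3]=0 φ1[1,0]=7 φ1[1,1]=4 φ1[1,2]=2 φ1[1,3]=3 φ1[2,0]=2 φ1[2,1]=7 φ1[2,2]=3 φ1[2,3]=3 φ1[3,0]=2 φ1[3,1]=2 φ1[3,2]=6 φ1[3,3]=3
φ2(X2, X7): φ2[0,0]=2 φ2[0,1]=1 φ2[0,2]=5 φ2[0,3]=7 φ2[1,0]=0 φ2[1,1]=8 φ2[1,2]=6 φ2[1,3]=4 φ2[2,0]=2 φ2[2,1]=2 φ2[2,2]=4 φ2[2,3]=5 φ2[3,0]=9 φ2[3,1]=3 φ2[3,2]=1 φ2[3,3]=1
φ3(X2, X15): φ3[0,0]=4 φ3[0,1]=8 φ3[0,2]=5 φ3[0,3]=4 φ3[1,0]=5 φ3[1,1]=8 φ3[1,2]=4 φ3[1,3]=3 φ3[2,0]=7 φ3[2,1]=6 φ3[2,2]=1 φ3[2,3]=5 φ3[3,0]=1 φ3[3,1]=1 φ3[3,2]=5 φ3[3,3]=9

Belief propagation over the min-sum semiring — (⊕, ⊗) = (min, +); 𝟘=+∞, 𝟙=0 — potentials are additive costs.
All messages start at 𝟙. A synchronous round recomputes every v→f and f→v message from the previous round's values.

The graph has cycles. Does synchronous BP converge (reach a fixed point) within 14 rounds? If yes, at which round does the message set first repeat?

init: all messages = 𝟙 over 4 values
r1 m[φ0→X2] = [2, 0, 2, 1]
r1 m[φ0→X15] = [1, 3, 2, 0]
r1 m[φ1→X2] = [0, 2, 2, 2]
r1 m[φ1→X4] = [2, 2, 2, 0]
r1 m[φ2→X2] = [1, 0, 2, 1]
r1 m[φ2→X7] = [0, 1, 1, 1]
r1 m[φ3→X2] = [4, 3, 1, 1]
r1 m[φ3→X15] = [1, 1, 1, 3]
r1 m[X2→φ0] = [0, 0, 0, 0]
r1 m[X2→φ1] = [0, 0, 0, 0]
r1 m[X2→φ2] = [0, 0, 0, 0]
r1 m[X2→φ3] = [0, 0, 0, 0]
r1 m[X7→φ2] = [0, 0, 0, 0]
r1 m[X4→φ1] = [0, 0, 0, 0]
r1 m[X15→φ0] = [0, 0, 0, 0]
r1 m[X15→φ3] = [0, 0, 0, 0]
r2 m[φ0→X2] = [2, 0, 2, 1]
r2 m[φ0→X15] = [1, 3, 2, 0]
r2 m[φ1→X2] = [0, 2, 2, 2]
r2 m[φ1→X4] = [2, 2, 2, 0]
r2 m[φ2→X2] = [1, 0, 2, 1]
r2 m[φ2→X7] = [0, 1, 1, 1]
r2 m[φ3→X2] = [4, 3, 1, 1]
r2 m[φ3→X15] = [1, 1, 1, 3]
r2 m[X2→φ0] = [5, 5, 5, 4]
r2 m[X2→φ1] = [7, 3, 5, 3]
r2 m[X2→φ2] = [6, 5, 5, 4]
r2 m[X2→φ3] = [3, 2, 6, 4]
r2 m[X7→φ2] = [0, 0, 0, 0]
r2 m[X4→φ1] = [0, 0, 0, 0]
r2 m[X15→φ0] = [1, 1, 1, 3]
r2 m[X15→φ3] = [1, 3, 2, 0]
r3 m[φ0→X2] = [3, 3, 3, 2]
r3 m[φ0→X15] = [5, 7, 7, 5]
r3 m[φ1→X2] = [0, 2, 2, 2]
r3 m[φ1→X4] = [5, 5, 5, 6]
r3 m[φ2→X2] = [1, 0, 2, 1]
r3 m[φ2→X7] = [5, 7, 5, 5]
r3 m[φ3→X2] = [4, 3, 3, 2]
r3 m[φ3→X15] = [5, 5, 6, 5]
r3 m[X2→φ0] = [5, 5, 5, 4]
r3 m[X2→φ1] = [7, 3, 5, 3]
r3 m[X2→φ2] = [6, 5, 5, 4]
r3 m[X2→φ3] = [3, 2, 6, 4]
r3 m[X7→φ2] = [0, 0, 0, 0]
r3 m[X4→φ1] = [0, 0, 0, 0]
r3 m[X15→φ0] = [1, 1, 1, 3]
r3 m[X15→φ3] = [1, 3, 2, 0]
r4 m[φ0→X2] = [3, 3, 3, 2]
r4 m[φ0→X15] = [5, 7, 7, 5]
r4 m[φ1→X2] = [0, 2, 2, 2]
r4 m[φ1→X4] = [5, 5, 5, 6]
r4 m[φ2→X2] = [1, 0, 2, 1]
r4 m[φ2→X7] = [5, 7, 5, 5]
r4 m[φ3→X2] = [4, 3, 3, 2]
r4 m[φ3→X15] = [5, 5, 6, 5]
r4 m[X2→φ0] = [5, 5, 7, 5]
r4 m[X2→φ1] = [8, 6, 8, 5]
r4 m[X2→φ2] = [7, 8, 8, 6]
r4 m[X2→φ3] = [4, 5, 7, 5]
r4 m[X7→φ2] = [0, 0, 0, 0]
r4 m[X4→φ1] = [0, 0, 0, 0]
r4 m[X15→φ0] = [5, 5, 6, 5]
r4 m[X15→φ3] = [5, 7, 7, 5]
r5 m[φ0→X2] = [8, 5, 7, 6]
r5 m[φ0→X15] = [6, 8, 7, 5]
r5 m[φ1→X2] = [0, 2, 2, 2]
r5 m[φ1→X4] = [7, 7, 8, 8]
r5 m[φ2→X2] = [1, 0, 2, 1]
r5 m[φ2→X7] = [8, 8, 7, 7]
r5 m[φ3→X2] = [9, 8, 8, 6]
r5 m[φ3→X15] = [6, 6, 8, 8]
r5 m[X2→φ0] = [5, 5, 7, 5]
r5 m[X2→φ1] = [8, 6, 8, 5]
r5 m[X2→φ2] = [7, 8, 8, 6]
r5 m[X2→φ3] = [4, 5, 7, 5]
r5 m[X7→φ2] = [0, 0, 0, 0]
r5 m[X4→φ1] = [0, 0, 0, 0]
r5 m[X15→φ0] = [5, 5, 6, 5]
r5 m[X15→φ3] = [5, 7, 7, 5]
r6 m[φ0→X2] = [8, 5, 7, 6]
r6 m[φ0→X15] = [6, 8, 7, 5]
r6 m[φ1→X2] = [0, 2, 2, 2]
r6 m[φ1→X4] = [7, 7, 8, 8]
r6 m[φ2→X2] = [1, 0, 2, 1]
r6 m[φ2→X7] = [8, 8, 7, 7]
r6 m[φ3→X2] = [9, 8, 8, 6]
r6 m[φ3→X15] = [6, 6, 8, 8]
r6 m[X2→φ0] = [10, 10, 12, 9]
r6 m[X2→φ1] = [18, 13, 17, 13]
r6 m[X2→φ2] = [17, 15, 17, 14]
r6 m[X2→φ3] = [9, 7, 11, 9]
r6 m[X7→φ2] = [0, 0, 0, 0]
r6 m[X4→φ1] = [0, 0, 0, 0]
r6 m[X15→φ0] = [6, 6, 8, 8]
r6 m[X15→φ3] = [6, 8, 7, 5]
r7 m[φ0→X2] = [10, 8, 8, 7]
r7 m[φ0→X15] = [10, 12, 12, 10]
r7 m[φ1→X2] = [0, 2, 2, 2]
r7 m[φ1→X4] = [15, 15, 15, 16]
r7 m[φ2→X2] = [1, 0, 2, 1]
r7 m[φ2→X7] = [15, 17, 15, 15]
r7 m[φ3→X2] = [9, 8, 8, 7]
r7 m[φ3→X15] = [10, 10, 11, 10]
r7 m[X2→φ0] = [10, 10, 12, 9]
r7 m[X2→φ1] = [18, 13, 17, 13]
r7 m[X2→φ2] = [17, 15, 17, 14]
r7 m[X2→φ3] = [9, 7, 11, 9]
r7 m[X7→φ2] = [0, 0, 0, 0]
r7 m[X4→φ1] = [0, 0, 0, 0]
r7 m[X15→φ0] = [6, 6, 8, 8]
r7 m[X15→φ3] = [6, 8, 7, 5]
r8 m[φ0→X2] = [10, 8, 8, 7]
r8 m[φ0→X15] = [10, 12, 12, 10]
r8 m[φ1→X2] = [0, 2, 2, 2]
r8 m[φ1→X4] = [15, 15, 15, 16]
r8 m[φ2→X2] = [1, 0, 2, 1]
r8 m[φ2→X7] = [15, 17, 15, 15]
r8 m[φ3→X2] = [9, 8, 8, 7]
r8 m[φ3→X15] = [10, 10, 11, 10]
r8 m[X2→φ0] = [10, 10, 12, 10]
r8 m[X2→φ1] = [20, 16, 18, 15]
r8 m[X2→φ2] = [19, 18, 18, 16]
r8 m[X2→φ3] = [11, 10, 12, 10]
r8 m[X7→φ2] = [0, 0, 0, 0]
r8 m[X4→φ1] = [0, 0, 0, 0]
r8 m[X15→φ0] = [10, 10, 11, 10]
r8 m[X15→φ3] = [10, 12, 12, 10]
r9 m[φ0→X2] = [13, 10, 12, 11]
r9 m[φ0→X15] = [11, 13, 12, 10]
r9 m[φ1→X2] = [0, 2, 2, 2]
r9 m[φ1→X4] = [17, 17, 18, 18]
r9 m[φ2→X2] = [1, 0, 2, 1]
r9 m[φ2→X7] = [18, 19, 17, 17]
r9 m[φ3→X2] = [14, 13, 13, 11]
r9 m[φ3→X15] = [11, 11, 13, 13]
r9 m[X2→φ0] = [10, 10, 12, 10]
r9 m[X2→φ1] = [20, 16, 18, 15]
r9 m[X2→φ2] = [19, 18, 18, 16]
r9 m[X2→φ3] = [11, 10, 12, 10]
r9 m[X7→φ2] = [0, 0, 0, 0]
r9 m[X4→φ1] = [0, 0, 0, 0]
r9 m[X15→φ0] = [10, 10, 11, 10]
r9 m[X15→φ3] = [10, 12, 12, 10]
r10 m[φ0→X2] = [13, 10, 12, 11]
r10 m[φ0→X15] = [11, 13, 12, 10]
r10 m[φ1→X2] = [0, 2, 2, 2]
r10 m[φ1→X4] = [17, 17, 18, 18]
r10 m[φ2→X2] = [1, 0, 2, 1]
r10 m[φ2→X7] = [18, 19, 17, 17]
r10 m[φ3→X2] = [14, 13, 13, 11]
r10 m[φ3→X15] = [11, 11, 13, 13]
r10 m[X2→φ0] = [15, 15, 17, 14]
r10 m[X2→φ1] = [28, 23, 27, 23]
r10 m[X2→φ2] = [27, 25, 27, 24]
r10 m[X2→φ3] = [14, 12, 16, 14]
r10 m[X7→φ2] = [0, 0, 0, 0]
r10 m[X4→φ1] = [0, 0, 0, 0]
r10 m[X15→φ0] = [11, 11, 13, 13]
r10 m[X15→φ3] = [11, 13, 12, 10]
r11 m[φ0→X2] = [15, 13, 13, 12]
r11 m[φ0→X15] = [15, 17, 17, 15]
r11 m[φ1→X2] = [0, 2, 2, 2]
r11 m[φ1→X4] = [25, 25, 25, 26]
r11 m[φ2→X2] = [1, 0, 2, 1]
r11 m[φ2→X7] = [25, 27, 25, 25]
r11 m[φ3→X2] = [14, 13, 13, 12]
r11 m[φ3→X15] = [15, 15, 16, 15]
r11 m[X2→φ0] = [15, 15, 17, 14]
r11 m[X2→φ1] = [28, 23, 27, 23]
r11 m[X2→φ2] = [27, 25, 27, 24]
r11 m[X2→φ3] = [14, 12, 16, 14]
r11 m[X7→φ2] = [0, 0, 0, 0]
r11 m[X4→φ1] = [0, 0, 0, 0]
r11 m[X15→φ0] = [11, 11, 13, 13]
r11 m[X15→φ3] = [11, 13, 12, 10]
r12 m[φ0→X2] = [15, 13, 13, 12]
r12 m[φ0→X15] = [15, 17, 17, 15]
r12 m[φ1→X2] = [0, 2, 2, 2]
r12 m[φ1→X4] = [25, 25, 25, 26]
r12 m[φ2→X2] = [1, 0, 2, 1]
r12 m[φ2→X7] = [25, 27, 25, 25]
r12 m[φ3→X2] = [14, 13, 13, 12]
r12 m[φ3→X15] = [15, 15, 16, 15]
r12 m[X2→φ0] = [15, 15, 17, 15]
r12 m[X2→φ1] = [30, 26, 28, 25]
r12 m[X2→φ2] = [29, 28, 28, 26]
r12 m[X2→φ3] = [16, 15, 17, 15]
r12 m[X7→φ2] = [0, 0, 0, 0]
r12 m[X4→φ1] = [0, 0, 0, 0]
r12 m[X15→φ0] = [15, 15, 16, 15]
r12 m[X15→φ3] = [15, 17, 17, 15]
r13 m[φ0→X2] = [18, 15, 17, 16]
r13 m[φ0→X15] = [16, 18, 17, 15]
r13 m[φ1→X2] = [0, 2, 2, 2]
r13 m[φ1→X4] = [27, 27, 28, 28]
r13 m[φ2→X2] = [1, 0, 2, 1]
r13 m[φ2→X7] = [28, 29, 27, 27]
r13 m[φ3→X2] = [19, 18, 18, 16]
r13 m[φ3→X15] = [16, 16, 18, 18]
r13 m[X2→φ0] = [15, 15, 17, 15]
r13 m[X2→φ1] = [30, 26, 28, 25]
r13 m[X2→φ2] = [29, 28, 28, 26]
r13 m[X2→φ3] = [16, 15, 17, 15]
r13 m[X7→φ2] = [0, 0, 0, 0]
r13 m[X4→φ1] = [0, 0, 0, 0]
r13 m[X15→φ0] = [15, 15, 16, 15]
r13 m[X15→φ3] = [15, 17, 17, 15]
r14 m[φ0→X2] = [18, 15, 17, 16]
r14 m[φ0→X15] = [16, 18, 17, 15]
r14 m[φ1→X2] = [0, 2, 2, 2]
r14 m[φ1→X4] = [27, 27, 28, 28]
r14 m[φ2→X2] = [1, 0, 2, 1]
r14 m[φ2→X7] = [28, 29, 27, 27]
r14 m[φ3→X2] = [19, 18, 18, 16]
r14 m[φ3→X15] = [16, 16, 18, 18]
r14 m[X2→φ0] = [20, 20, 22, 19]
r14 m[X2→φ1] = [38, 33, 37, 33]
r14 m[X2→φ2] = [37, 35, 37, 34]
r14 m[X2→φ3] = [19, 17, 21, 19]
r14 m[X7→φ2] = [0, 0, 0, 0]
r14 m[X4→φ1] = [0, 0, 0, 0]
r14 m[X15→φ0] = [16, 16, 18, 18]
r14 m[X15→φ3] = [16, 18, 17, 15]
no fixed point within 14 rounds

NOT CONVERGED within 14 rounds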